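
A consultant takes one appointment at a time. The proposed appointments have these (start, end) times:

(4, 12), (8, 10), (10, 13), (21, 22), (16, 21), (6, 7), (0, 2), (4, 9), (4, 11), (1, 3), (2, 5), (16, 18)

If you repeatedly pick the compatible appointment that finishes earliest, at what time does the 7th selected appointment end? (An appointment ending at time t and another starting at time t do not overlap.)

Sort by end time and greedily take each interval whose start is ≥ the last chosen end.
Sorted by end: (0,2)  (1,3)  (2,5)  (6,7)  (4,9)  (8,10)  (4,11)  (4,12)  (10,13)  (16,18)  (16,21)  (21,22)
take (0,2); take (2,5); take (6,7); take (8,10); skip (4,12); take (10,13); take (16,18); skip (16,21); take (21,22).
Selected: (0,2) (2,5) (6,7) (8,10) (10,13) (16,18) (21,22)

22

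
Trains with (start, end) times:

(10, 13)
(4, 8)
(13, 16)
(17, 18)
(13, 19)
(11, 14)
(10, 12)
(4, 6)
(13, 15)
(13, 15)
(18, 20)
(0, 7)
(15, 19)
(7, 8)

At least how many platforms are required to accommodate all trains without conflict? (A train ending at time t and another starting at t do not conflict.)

Count concurrent intervals with a sweep; the peak is the room count.
Events (time:±→running): 0:+→1 4:+→2 4:+→3 6:-→2 7:-→1 7:+→2 8:-→1 8:-→0 10:+→1 10:+→2 11:+→3 12:-→2 13:-→1 13:+→2 13:+→3 13:+→4 13:+→5 … peak 5.

5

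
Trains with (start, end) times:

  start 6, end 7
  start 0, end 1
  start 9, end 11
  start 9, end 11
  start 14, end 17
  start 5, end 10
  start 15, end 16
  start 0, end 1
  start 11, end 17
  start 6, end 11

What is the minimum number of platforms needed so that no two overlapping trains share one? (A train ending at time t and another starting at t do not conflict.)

4

The answer is the maximum number of intervals overlapping at any instant.
Events (time:±→running): 0:+→1 0:+→2 1:-→1 1:-→0 5:+→1 6:+→2 6:+→3 7:-→2 9:+→3 9:+→4 … peak 4.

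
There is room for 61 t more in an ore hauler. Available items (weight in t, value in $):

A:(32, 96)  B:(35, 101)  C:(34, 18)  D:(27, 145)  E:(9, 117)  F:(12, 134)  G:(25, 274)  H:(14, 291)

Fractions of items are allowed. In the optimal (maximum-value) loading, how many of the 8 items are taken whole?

Ratios (sorted): H 20.79, E 13.00, F 11.17, G 10.96, D 5.37, A 3.00, B 2.89, C 0.53
take H (14 @ 291); take E (9 @ 117); take F (12 @ 134); take G (25 @ 274); take 1/27 of D → 5.37. Capacity used 61/61.
4 item(s) taken whole; one partial (take 1/27 of D).

4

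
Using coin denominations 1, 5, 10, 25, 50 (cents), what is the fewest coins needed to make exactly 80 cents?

Greedy: take as many of the largest coin as possible, then repeat with the remainder.
80 − 1×50→30 − 1×25→5 − 1×5→0
Total coins = 1 + 1 + 1 = 3

3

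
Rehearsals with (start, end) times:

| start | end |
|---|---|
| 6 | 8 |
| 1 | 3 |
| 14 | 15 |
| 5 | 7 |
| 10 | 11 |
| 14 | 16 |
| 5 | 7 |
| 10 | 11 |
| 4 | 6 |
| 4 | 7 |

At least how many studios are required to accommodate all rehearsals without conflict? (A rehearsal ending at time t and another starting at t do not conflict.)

4

Count concurrent intervals with a sweep; the peak is the room count.
Events (time:±→running): 1:+→1 3:-→0 4:+→1 4:+→2 5:+→3 5:+→4 … peak 4.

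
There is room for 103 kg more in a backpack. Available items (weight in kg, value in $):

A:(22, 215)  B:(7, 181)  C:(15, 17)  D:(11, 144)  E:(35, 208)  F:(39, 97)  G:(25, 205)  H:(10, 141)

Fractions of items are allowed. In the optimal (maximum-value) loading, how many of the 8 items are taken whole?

5

Sort by value per unit weight and fill in that order.
Order: B (181/7=25.86) > H (141/10=14.10) > D (144/11=13.09) > A (215/22=9.77) > G (205/25=8.20) > E (208/35=5.94) > F (97/39=2.49) > C (17/15=1.13)
Fill: take B (7 @ 181) → take H (10 @ 141) → take D (11 @ 144) → take A (22 @ 215) → take G (25 @ 205) → take 28/35 of E → 166.40; 103/103 used.
5 item(s) taken whole; one partial (take 28/35 of E).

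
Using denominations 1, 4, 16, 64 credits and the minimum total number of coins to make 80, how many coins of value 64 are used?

80 = 1×64 + 1×16
Count of 64: 1

1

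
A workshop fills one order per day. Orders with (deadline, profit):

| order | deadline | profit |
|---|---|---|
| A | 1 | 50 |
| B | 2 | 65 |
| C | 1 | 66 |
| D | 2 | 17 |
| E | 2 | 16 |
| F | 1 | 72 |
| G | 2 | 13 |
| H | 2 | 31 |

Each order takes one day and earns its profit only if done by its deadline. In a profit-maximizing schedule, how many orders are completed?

2

Take jobs in profit order; each goes to the latest open slot no later than its deadline.
By profit: F(d1,72), C(d1,66), B(d2,65), A(d1,50), H(d2,31), D(d2,17), E(d2,16), G(d2,13)
F→slot 1; C skipped; B→slot 2; A skipped; H skipped; D skipped; E skipped; G skipped.
2 of 8 scheduled.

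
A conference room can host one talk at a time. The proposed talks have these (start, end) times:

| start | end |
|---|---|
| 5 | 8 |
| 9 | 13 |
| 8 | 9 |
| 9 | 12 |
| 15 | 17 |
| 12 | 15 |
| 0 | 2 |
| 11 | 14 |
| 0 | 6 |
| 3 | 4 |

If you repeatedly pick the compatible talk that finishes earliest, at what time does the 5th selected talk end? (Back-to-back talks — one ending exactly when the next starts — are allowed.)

By end time: (0,2), (3,4), (0,6), (5,8), (8,9), (9,12), (9,13), (11,14), (12,15), (15,17).
Pick (0,2); next start ≥ 2 → (3,4); next start ≥ 4 → (5,8); next start ≥ 8 → (8,9); next start ≥ 9 → (9,12); next start ≥ 12 → (12,15); next start ≥ 15 → (15,17).
Selected: (0,2) (3,4) (5,8) (8,9) (9,12) (12,15) (15,17)

12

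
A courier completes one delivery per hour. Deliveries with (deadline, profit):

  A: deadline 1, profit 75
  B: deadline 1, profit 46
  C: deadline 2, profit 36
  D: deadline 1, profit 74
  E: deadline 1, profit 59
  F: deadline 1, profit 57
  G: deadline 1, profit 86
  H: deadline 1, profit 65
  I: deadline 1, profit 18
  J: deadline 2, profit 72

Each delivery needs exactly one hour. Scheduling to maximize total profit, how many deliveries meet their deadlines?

2

Take jobs in profit order; each goes to the latest open slot no later than its deadline.
By profit: G(d1,86), A(d1,75), D(d1,74), J(d2,72), H(d1,65), E(d1,59), F(d1,57), B(d1,46), C(d2,36), I(d1,18)
G→slot 1; A skipped; D skipped; J→slot 2; H skipped; E skipped; F skipped; B skipped; C skipped; I skipped.
2 of 10 scheduled.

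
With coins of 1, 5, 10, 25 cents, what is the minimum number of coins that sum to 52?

52 − 2×25→2 − 2×1→0
Total coins = 2 + 2 = 4

4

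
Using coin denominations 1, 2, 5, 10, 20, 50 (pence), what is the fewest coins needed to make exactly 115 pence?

115 = 2×50 + 1×10 + 1×5
Total coins = 2 + 1 + 1 = 4

4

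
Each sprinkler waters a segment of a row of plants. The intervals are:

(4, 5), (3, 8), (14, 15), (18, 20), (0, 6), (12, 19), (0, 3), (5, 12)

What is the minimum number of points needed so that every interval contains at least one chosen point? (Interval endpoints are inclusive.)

4

Sorted: [0,3] [4,5] [0,6] [3,8] [5,12] [14,15] [12,19] [18,20]
{[0,3]} hit by 3; {[4,5],[0,6],[3,8],[5,12]} hit by 5; {[14,15],[12,19]} hit by 15; {[18,20]} hit by 20.
Points: 3, 5, 15, 20 (4 total).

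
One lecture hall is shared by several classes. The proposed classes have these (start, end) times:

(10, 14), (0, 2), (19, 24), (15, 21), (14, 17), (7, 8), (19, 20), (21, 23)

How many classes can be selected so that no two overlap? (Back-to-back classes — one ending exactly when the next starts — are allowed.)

6

Sorted by end: (0,2)  (7,8)  (10,14)  (14,17)  (19,20)  (15,21)  (21,23)  (19,24)
take (0,2); take (7,8); take (10,14); take (14,17); take (19,20); take (21,23); skip (19,24).
Selected 6 classes.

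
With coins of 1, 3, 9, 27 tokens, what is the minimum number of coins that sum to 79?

7

79 = 2×27 + 2×9 + 2×3 + 1×1
Total coins = 2 + 2 + 2 + 1 = 7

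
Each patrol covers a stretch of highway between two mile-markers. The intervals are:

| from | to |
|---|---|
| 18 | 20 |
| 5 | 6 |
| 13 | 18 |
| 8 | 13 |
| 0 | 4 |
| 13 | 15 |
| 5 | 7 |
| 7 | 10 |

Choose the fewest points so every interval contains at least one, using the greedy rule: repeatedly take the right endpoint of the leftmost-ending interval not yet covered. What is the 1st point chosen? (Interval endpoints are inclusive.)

Process intervals by earliest right end; each time one isn't hit yet, stab at its right endpoint.
By right end: [0,4]  [5,6]  [5,7]  [7,10]  [8,13]  [13,15]  [13,18]  [18,20]
[0,4] uncovered → point at 4; [5,6] uncovered → point at 6; [7,10] uncovered → point at 10; [13,15] uncovered → point at 15; [18,20] uncovered → point at 20.
Points: 4, 6, 10, 15, 20 (5 total).

4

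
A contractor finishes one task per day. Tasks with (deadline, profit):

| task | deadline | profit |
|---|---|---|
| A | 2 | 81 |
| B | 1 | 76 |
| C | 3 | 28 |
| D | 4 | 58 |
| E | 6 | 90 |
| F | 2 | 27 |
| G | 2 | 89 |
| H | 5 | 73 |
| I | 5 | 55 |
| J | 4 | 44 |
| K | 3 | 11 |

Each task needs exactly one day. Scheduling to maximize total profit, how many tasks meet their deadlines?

6

Profit order: E=90 G=89 A=81 B=76 H=73 D=58 I=55 J=44 C=28 F=27 K=11
Assign: E→slot 6, G→slot 2, A→slot 1, B skipped, H→slot 5, D→slot 4, I→slot 3, J skipped, C skipped, F skipped, K skipped.
Slots: [1:A] [2:G] [3:I] [4:D] [5:H] [6:E]
6 of 11 scheduled.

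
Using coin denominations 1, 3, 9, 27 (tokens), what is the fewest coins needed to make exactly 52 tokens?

6

Use the largest denomination that fits, subtract, and repeat.
52 − 1×27→25 − 2×9→7 − 2×3→1 − 1×1→0
Total coins = 1 + 2 + 2 + 1 = 6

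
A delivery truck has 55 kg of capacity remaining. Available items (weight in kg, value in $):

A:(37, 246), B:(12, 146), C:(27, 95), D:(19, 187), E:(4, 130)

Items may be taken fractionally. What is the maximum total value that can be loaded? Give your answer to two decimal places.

595.97

Greedy by value/weight ratio, highest first.
Order: E (130/4=32.50) > B (146/12=12.17) > D (187/19=9.84) > A (246/37=6.65) > C (95/27=3.52)
Fill: take E (4 @ 130) → take B (12 @ 146) → take D (19 @ 187) → take 20/37 of A → 132.97; 55/55 used.
Total value = 595.97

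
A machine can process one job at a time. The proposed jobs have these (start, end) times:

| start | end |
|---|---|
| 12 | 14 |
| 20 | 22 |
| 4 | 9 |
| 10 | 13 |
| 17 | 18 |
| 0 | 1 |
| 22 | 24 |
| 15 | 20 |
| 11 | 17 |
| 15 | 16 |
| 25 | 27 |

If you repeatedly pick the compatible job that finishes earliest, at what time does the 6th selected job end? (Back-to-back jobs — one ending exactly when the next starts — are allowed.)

22

Order by finish time; keep every interval that doesn't clash with the previous kept one.
By end time: (0,1), (4,9), (10,13), (12,14), (15,16), (11,17), (17,18), (15,20), (20,22), (22,24), (25,27).
Pick (0,1); next start ≥ 1 → (4,9); next start ≥ 9 → (10,13); next start ≥ 13 → (15,16); next start ≥ 16 → (17,18); next start ≥ 18 → (20,22); next start ≥ 22 → (22,24); next start ≥ 24 → (25,27).
Selected: (0,1) (4,9) (10,13) (15,16) (17,18) (20,22) (22,24) (25,27)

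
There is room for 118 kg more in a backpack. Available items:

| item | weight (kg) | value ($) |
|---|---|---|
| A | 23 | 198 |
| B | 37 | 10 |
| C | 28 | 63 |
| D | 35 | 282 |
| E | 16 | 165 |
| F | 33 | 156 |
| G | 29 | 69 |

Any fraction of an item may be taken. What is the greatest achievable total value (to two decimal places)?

827.17

Greedy by value/weight ratio, highest first.
Order: E (165/16=10.31) > A (198/23=8.61) > D (282/35=8.06) > F (156/33=4.73) > G (69/29=2.38) > C (63/28=2.25) > B (10/37=0.27)
Fill: take E (16 @ 165) → take A (23 @ 198) → take D (35 @ 282) → take F (33 @ 156) → take 11/29 of G → 26.17; 118/118 used.
Total value = 827.17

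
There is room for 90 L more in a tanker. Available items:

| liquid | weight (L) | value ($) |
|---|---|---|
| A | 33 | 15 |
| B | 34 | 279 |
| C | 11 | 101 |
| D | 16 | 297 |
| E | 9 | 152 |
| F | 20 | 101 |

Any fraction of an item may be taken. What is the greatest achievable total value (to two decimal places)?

Sort by value per unit weight and fill in that order.
Order: D (297/16=18.56) > E (152/9=16.89) > C (101/11=9.18) > B (279/34=8.21) > F (101/20=5.05) > A (15/33=0.45)
Fill: take D (16 @ 297) → take E (9 @ 152) → take C (11 @ 101) → take B (34 @ 279) → take F (20 @ 101); 90/90 used.
Total value = 930.00

930.00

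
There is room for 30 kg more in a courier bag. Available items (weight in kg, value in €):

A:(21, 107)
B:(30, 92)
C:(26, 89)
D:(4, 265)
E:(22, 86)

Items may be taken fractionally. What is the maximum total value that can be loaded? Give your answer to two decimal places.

391.55

Greedy by value/weight ratio, highest first.
Order: D (265/4=66.25) > A (107/21=5.10) > E (86/22=3.91) > C (89/26=3.42) > B (92/30=3.07)
Fill: take D (4 @ 265) → take A (21 @ 107) → take 5/22 of E → 19.55; 30/30 used.
Total value = 391.55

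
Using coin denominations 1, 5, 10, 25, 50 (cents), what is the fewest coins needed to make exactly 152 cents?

152 = 3×50 + 2×1
Total coins = 3 + 2 = 5

5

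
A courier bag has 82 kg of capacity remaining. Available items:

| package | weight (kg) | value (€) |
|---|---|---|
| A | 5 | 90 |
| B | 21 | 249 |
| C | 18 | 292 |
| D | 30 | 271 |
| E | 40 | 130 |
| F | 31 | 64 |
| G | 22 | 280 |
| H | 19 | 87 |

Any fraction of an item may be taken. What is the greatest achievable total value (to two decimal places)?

Greedy by value/weight ratio, highest first.
Order: A (90/5=18.00) > C (292/18=16.22) > G (280/22=12.73) > B (249/21=11.86) > D (271/30=9.03) > H (87/19=4.58) > E (130/40=3.25) > F (64/31=2.06)
Fill: take A (5 @ 90) → take C (18 @ 292) → take G (22 @ 280) → take B (21 @ 249) → take 16/30 of D → 144.53; 82/82 used.
Total value = 1055.53

1055.53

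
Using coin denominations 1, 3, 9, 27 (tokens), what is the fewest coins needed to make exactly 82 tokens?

82 − 3×27→1 − 1×1→0
Total coins = 3 + 1 = 4

4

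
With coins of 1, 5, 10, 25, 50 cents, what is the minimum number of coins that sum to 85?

Use the largest denomination that fits, subtract, and repeat.
85 − 1×50→35 − 1×25→10 − 1×10→0
Total coins = 1 + 1 + 1 = 3

3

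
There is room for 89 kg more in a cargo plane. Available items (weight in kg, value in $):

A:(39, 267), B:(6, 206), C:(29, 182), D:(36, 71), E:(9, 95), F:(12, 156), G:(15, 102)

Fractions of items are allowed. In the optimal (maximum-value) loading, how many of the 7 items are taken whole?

Ratios (sorted): B 34.33, F 13.00, E 10.56, A 6.85, G 6.80, C 6.28, D 1.97
take B (6 @ 206); take F (12 @ 156); take E (9 @ 95); take A (39 @ 267); take G (15 @ 102); take 8/29 of C → 50.21. Capacity used 89/89.
5 item(s) taken whole; one partial (take 8/29 of C).

5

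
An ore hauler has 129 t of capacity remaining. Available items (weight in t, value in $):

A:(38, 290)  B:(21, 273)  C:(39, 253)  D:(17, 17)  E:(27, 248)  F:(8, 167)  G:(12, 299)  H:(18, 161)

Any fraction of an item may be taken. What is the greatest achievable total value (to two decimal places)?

1470.44

Sort by value per unit weight and fill in that order.
Order: G (299/12=24.92) > F (167/8=20.88) > B (273/21=13.00) > E (248/27=9.19) > H (161/18=8.94) > A (290/38=7.63) > C (253/39=6.49) > D (17/17=1.00)
Fill: take G (12 @ 299) → take F (8 @ 167) → take B (21 @ 273) → take E (27 @ 248) → take H (18 @ 161) → take A (38 @ 290) → take 5/39 of C → 32.44; 129/129 used.
Total value = 1470.44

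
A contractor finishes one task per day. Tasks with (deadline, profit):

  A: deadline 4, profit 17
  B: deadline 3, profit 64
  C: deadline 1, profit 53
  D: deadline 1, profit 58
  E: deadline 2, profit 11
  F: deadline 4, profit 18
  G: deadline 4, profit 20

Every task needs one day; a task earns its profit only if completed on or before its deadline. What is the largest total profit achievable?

160

Sort by profit descending; place each in the latest free slot ≤ its deadline.
Profit order: B=64 D=58 C=53 G=20 F=18 A=17 E=11
Assign: B→slot 3, D→slot 1, C skipped, G→slot 4, F→slot 2, A skipped, E skipped.
Slots: [1:D] [2:F] [3:B] [4:G]
Profit = 58 + 18 + 64 + 20 = 160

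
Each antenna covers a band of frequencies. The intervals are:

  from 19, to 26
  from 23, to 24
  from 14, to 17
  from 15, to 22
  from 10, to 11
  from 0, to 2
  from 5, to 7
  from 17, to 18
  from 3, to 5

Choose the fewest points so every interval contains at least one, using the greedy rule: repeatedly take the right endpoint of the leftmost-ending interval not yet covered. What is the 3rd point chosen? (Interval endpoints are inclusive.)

11

Sort by right endpoint; whenever an interval is uncovered, place a point at its right end.
By right end: [0,2]  [3,5]  [5,7]  [10,11]  [14,17]  [17,18]  [15,22]  [23,24]  [19,26]
[0,2] uncovered → point at 2; [3,5] uncovered → point at 5; [10,11] uncovered → point at 11; [14,17] uncovered → point at 17; [23,24] uncovered → point at 24.
Points: 2, 5, 11, 17, 24 (5 total).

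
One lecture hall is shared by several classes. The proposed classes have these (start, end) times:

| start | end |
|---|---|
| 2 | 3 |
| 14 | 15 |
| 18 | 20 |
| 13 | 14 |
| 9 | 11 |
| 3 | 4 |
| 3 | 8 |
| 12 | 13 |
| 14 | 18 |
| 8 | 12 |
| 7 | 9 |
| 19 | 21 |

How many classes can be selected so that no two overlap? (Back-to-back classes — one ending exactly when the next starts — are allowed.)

Sort by end time and greedily take each interval whose start is ≥ the last chosen end.
Sorted by end: (2,3)  (3,4)  (3,8)  (7,9)  (9,11)  (8,12)  (12,13)  (13,14)  (14,15)  (14,18)  (18,20)  (19,21)
take (2,3); take (3,4); take (7,9); take (9,11); take (12,13); take (13,14); take (14,15); take (18,20).
Selected 8 classes.

8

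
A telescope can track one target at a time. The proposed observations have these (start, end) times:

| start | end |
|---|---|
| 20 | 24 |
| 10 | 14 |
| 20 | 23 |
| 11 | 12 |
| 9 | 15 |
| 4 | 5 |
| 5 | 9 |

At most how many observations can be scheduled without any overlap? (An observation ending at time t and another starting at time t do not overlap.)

4

Sort by end time and greedily take each interval whose start is ≥ the last chosen end.
Sorted by end: (4,5)  (5,9)  (11,12)  (10,14)  (9,15)  (20,23)  (20,24)
take (4,5); take (5,9); take (11,12); skip (10,14); skip (9,15); take (20,23).
Selected 4 observations.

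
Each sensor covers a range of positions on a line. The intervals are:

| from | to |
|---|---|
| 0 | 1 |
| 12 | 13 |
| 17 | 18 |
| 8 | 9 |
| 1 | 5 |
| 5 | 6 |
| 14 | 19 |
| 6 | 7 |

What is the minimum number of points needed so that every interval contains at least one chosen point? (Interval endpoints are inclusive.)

Process intervals by earliest right end; each time one isn't hit yet, stab at its right endpoint.
By right end: [0,1]  [1,5]  [5,6]  [6,7]  [8,9]  [12,13]  [17,18]  [14,19]
[0,1] uncovered → point at 1; [5,6] uncovered → point at 6; [8,9] uncovered → point at 9; [12,13] uncovered → point at 13; [17,18] uncovered → point at 18.
Points: 1, 6, 9, 13, 18 (5 total).

5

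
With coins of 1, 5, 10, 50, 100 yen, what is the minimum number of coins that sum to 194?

10

Greedy: take as many of the largest coin as possible, then repeat with the remainder.
194 − 1×100→94 − 1×50→44 − 4×10→4 − 4×1→0
Total coins = 1 + 1 + 4 + 4 = 10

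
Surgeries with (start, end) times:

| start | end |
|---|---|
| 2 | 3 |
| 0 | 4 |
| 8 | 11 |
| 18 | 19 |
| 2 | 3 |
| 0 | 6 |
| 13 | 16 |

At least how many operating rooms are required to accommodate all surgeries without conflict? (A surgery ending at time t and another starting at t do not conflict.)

4

Count concurrent intervals with a sweep; the peak is the room count.
starts: [0, 0, 2, 2, 8, 13, 18]
ends:   [3, 3, 4, 6, 11, 16, 19]
s0→1 s0→2 s2→3 s2→4  — peak 4.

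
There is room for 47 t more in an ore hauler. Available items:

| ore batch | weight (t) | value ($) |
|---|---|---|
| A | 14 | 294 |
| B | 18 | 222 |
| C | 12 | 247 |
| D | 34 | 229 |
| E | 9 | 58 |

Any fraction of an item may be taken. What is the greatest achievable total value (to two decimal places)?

Ratios (sorted): A 21.00, C 20.58, B 12.33, D 6.74, E 6.44
take A (14 @ 294); take C (12 @ 247); take B (18 @ 222); take 3/34 of D → 20.21. Capacity used 47/47.
Total value = 783.21

783.21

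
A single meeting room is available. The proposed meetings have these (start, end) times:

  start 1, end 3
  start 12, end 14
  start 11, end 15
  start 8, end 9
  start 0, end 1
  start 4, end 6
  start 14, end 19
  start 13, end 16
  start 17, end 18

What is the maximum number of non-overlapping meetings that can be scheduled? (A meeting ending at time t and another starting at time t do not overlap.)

Greedy by earliest finish: after sorting by end time, pick each interval compatible with the last pick.
By end time: (0,1), (1,3), (4,6), (8,9), (12,14), (11,15), (13,16), (17,18), (14,19).
Pick (0,1); next start ≥ 1 → (1,3); next start ≥ 3 → (4,6); next start ≥ 6 → (8,9); next start ≥ 9 → (12,14); next start ≥ 14 → (17,18).
Selected 6 meetings.

6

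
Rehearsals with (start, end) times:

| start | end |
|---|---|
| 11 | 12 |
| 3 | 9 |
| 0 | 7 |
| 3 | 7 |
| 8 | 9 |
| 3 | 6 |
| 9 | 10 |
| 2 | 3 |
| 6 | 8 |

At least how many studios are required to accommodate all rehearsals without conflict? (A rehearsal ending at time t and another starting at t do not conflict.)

starts: [0, 2, 3, 3, 3, 6, 8, 9, 11]
ends:   [3, 6, 7, 7, 8, 9, 9, 10, 12]
s0→1 s2→2 e3→1 s3→2 s3→3 s3→4  — peak 4.

4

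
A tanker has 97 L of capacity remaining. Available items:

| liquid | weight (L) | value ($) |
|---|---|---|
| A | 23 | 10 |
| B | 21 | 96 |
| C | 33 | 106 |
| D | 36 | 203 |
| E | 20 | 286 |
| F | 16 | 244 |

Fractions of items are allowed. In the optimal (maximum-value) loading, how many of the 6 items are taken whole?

Ratios (sorted): F 15.25, E 14.30, D 5.64, B 4.57, C 3.21, A 0.43
take F (16 @ 244); take E (20 @ 286); take D (36 @ 203); take B (21 @ 96); take 4/33 of C → 12.85. Capacity used 97/97.
4 item(s) taken whole; one partial (take 4/33 of C).

4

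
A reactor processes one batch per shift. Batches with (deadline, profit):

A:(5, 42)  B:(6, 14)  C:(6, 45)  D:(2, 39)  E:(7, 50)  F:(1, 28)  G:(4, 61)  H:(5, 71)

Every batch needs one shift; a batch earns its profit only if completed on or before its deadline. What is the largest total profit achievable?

Take jobs in profit order; each goes to the latest open slot no later than its deadline.
Profit order: H=71 G=61 E=50 C=45 A=42 D=39 F=28 B=14
Assign: H→slot 5, G→slot 4, E→slot 7, C→slot 6, A→slot 3, D→slot 2, F→slot 1, B skipped.
Slots: [1:F] [2:D] [3:A] [4:G] [5:H] [6:C] [7:E]
Profit = 28 + 39 + 42 + 61 + 71 + 45 + 50 = 336

336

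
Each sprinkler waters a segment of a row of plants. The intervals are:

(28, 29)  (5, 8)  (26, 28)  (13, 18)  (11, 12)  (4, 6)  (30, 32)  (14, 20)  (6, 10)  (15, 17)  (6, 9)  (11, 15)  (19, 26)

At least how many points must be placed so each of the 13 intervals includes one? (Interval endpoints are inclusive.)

6

Sorted: [4,6] [5,8] [6,9] [6,10] [11,12] [11,15] [15,17] [13,18] [14,20] [19,26] [26,28] [28,29] [30,32]
{[4,6],[5,8],[6,9],[6,10]} hit by 6; {[11,12],[11,15]} hit by 12; {[15,17],[13,18],[14,20]} hit by 17; {[19,26],[26,28]} hit by 26; {[28,29]} hit by 29; {[30,32]} hit by 32.
Points: 6, 12, 17, 26, 29, 32 (6 total).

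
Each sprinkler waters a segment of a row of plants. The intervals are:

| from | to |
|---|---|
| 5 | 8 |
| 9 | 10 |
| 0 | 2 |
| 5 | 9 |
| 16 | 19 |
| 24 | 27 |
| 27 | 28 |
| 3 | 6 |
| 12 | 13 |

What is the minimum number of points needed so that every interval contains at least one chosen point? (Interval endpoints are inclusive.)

Process intervals by earliest right end; each time one isn't hit yet, stab at its right endpoint.
By right end: [0,2]  [3,6]  [5,8]  [5,9]  [9,10]  [12,13]  [16,19]  [24,27]  [27,28]
[0,2] uncovered → point at 2; [3,6] uncovered → point at 6; [9,10] uncovered → point at 10; [12,13] uncovered → point at 13; [16,19] uncovered → point at 19; [24,27] uncovered → point at 27.
Points: 2, 6, 10, 13, 19, 27 (6 total).

6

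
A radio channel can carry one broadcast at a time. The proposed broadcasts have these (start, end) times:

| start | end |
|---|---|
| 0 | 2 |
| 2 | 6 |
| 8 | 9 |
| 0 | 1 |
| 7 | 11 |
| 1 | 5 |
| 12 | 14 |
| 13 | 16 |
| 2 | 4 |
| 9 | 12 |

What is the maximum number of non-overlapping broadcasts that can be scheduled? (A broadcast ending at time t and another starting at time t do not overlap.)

Sort by end time and greedily take each interval whose start is ≥ the last chosen end.
Sorted by end: (0,1)  (0,2)  (2,4)  (1,5)  (2,6)  (8,9)  (7,11)  (9,12)  (12,14)  (13,16)
take (0,1); skip (0,2); take (2,4); skip (2,6); take (8,9); take (9,12); take (12,14).
Selected 5 broadcasts.

5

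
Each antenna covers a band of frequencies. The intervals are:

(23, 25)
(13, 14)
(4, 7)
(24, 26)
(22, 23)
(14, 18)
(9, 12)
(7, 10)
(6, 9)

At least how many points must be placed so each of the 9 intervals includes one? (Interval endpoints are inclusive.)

Process intervals by earliest right end; each time one isn't hit yet, stab at its right endpoint.
By right end: [4,7]  [6,9]  [7,10]  [9,12]  [13,14]  [14,18]  [22,23]  [23,25]  [24,26]
[4,7] uncovered → point at 7; [9,12] uncovered → point at 12; [13,14] uncovered → point at 14; [22,23] uncovered → point at 23; [24,26] uncovered → point at 26.
Points: 7, 12, 14, 23, 26 (5 total).

5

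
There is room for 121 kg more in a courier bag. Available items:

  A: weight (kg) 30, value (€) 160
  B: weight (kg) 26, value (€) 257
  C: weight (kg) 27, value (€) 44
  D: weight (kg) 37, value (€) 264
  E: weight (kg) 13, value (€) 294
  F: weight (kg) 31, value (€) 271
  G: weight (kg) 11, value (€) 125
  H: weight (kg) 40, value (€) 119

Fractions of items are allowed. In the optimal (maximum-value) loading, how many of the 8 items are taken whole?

Sort by value per unit weight and fill in that order.
Order: E (294/13=22.62) > G (125/11=11.36) > B (257/26=9.88) > F (271/31=8.74) > D (264/37=7.14) > A (160/30=5.33) > H (119/40=2.98) > C (44/27=1.63)
Fill: take E (13 @ 294) → take G (11 @ 125) → take B (26 @ 257) → take F (31 @ 271) → take D (37 @ 264) → take 3/30 of A → 16.00; 121/121 used.
5 item(s) taken whole; one partial (take 3/30 of A).

5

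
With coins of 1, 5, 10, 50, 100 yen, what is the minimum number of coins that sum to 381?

381 = 3×100 + 1×50 + 3×10 + 1×1
Total coins = 3 + 1 + 3 + 1 = 8

8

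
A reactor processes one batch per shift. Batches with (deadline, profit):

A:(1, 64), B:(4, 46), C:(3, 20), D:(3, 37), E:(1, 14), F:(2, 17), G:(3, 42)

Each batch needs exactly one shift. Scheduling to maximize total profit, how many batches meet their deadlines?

4

Sort by profit descending; place each in the latest free slot ≤ its deadline.
Profit order: A=64 B=46 G=42 D=37 C=20 F=17 E=14
Assign: A→slot 1, B→slot 4, G→slot 3, D→slot 2, C skipped, F skipped, E skipped.
Slots: [1:A] [2:D] [3:G] [4:B]
4 of 7 scheduled.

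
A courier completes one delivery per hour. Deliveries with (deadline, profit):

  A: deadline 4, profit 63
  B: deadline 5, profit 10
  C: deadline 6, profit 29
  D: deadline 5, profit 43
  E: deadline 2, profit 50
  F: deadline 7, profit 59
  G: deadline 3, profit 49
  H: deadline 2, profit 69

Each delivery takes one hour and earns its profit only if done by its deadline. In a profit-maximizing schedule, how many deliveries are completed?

7

Take jobs in profit order; each goes to the latest open slot no later than its deadline.
Profit order: H=69 A=63 F=59 E=50 G=49 D=43 C=29 B=10
Assign: H→slot 2, A→slot 4, F→slot 7, E→slot 1, G→slot 3, D→slot 5, C→slot 6, B skipped.
Slots: [1:E] [2:H] [3:G] [4:A] [5:D] [6:C] [7:F]
7 of 8 scheduled.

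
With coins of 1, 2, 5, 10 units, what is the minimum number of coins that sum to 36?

Greedy: take as many of the largest coin as possible, then repeat with the remainder.
36 = 3×10 + 1×5 + 1×1
Total coins = 3 + 1 + 1 = 5

5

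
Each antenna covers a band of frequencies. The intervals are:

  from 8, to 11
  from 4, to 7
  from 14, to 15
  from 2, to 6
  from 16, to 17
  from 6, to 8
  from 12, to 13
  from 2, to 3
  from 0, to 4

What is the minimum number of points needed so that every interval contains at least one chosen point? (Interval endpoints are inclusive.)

6

Sort by right endpoint; whenever an interval is uncovered, place a point at its right end.
Sorted: [2,3] [0,4] [2,6] [4,7] [6,8] [8,11] [12,13] [14,15] [16,17]
{[2,3],[0,4],[2,6]} hit by 3; {[4,7],[6,8]} hit by 7; {[8,11]} hit by 11; {[12,13]} hit by 13; {[14,15]} hit by 15; {[16,17]} hit by 17.
Points: 3, 7, 11, 13, 15, 17 (6 total).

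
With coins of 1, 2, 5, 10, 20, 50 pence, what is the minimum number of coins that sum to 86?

86 − 1×50→36 − 1×20→16 − 1×10→6 − 1×5→1 − 1×1→0
Total coins = 1 + 1 + 1 + 1 + 1 = 5

5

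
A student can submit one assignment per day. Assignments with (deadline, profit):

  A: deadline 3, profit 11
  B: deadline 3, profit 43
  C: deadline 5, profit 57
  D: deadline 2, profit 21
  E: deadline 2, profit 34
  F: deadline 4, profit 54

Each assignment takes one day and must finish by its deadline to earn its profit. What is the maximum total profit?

Sort by profit descending; place each in the latest free slot ≤ its deadline.
By profit: C(d5,57), F(d4,54), B(d3,43), E(d2,34), D(d2,21), A(d3,11)
C→slot 5; F→slot 4; B→slot 3; E→slot 2; D→slot 1; A skipped.
Profit = 21 + 34 + 43 + 54 + 57 = 209

209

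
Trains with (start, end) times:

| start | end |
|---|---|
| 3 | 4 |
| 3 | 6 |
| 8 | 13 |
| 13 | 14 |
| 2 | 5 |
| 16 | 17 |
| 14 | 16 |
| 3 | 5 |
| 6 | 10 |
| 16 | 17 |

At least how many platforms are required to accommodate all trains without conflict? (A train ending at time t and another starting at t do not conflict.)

4

Events (time:±→running): 2:+→1 3:+→2 3:+→3 3:+→4 … peak 4.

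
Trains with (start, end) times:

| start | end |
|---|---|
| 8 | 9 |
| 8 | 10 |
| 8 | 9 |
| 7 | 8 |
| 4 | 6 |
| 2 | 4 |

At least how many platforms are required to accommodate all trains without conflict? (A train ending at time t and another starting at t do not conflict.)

3

Count concurrent intervals with a sweep; the peak is the room count.
Events (time:±→running): 2:+→1 4:-→0 4:+→1 6:-→0 7:+→1 8:-→0 8:+→1 8:+→2 8:+→3 … peak 3.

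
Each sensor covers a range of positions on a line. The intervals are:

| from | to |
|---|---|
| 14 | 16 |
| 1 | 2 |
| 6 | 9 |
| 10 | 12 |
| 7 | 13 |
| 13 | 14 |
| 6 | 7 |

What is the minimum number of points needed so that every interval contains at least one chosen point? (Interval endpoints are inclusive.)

4

Process intervals by earliest right end; each time one isn't hit yet, stab at its right endpoint.
By right end: [1,2]  [6,7]  [6,9]  [10,12]  [7,13]  [13,14]  [14,16]
[1,2] uncovered → point at 2; [6,7] uncovered → point at 7; [10,12] uncovered → point at 12; [13,14] uncovered → point at 14.
Points: 2, 7, 12, 14 (4 total).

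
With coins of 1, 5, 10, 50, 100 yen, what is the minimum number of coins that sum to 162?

5

Use the largest denomination that fits, subtract, and repeat.
162 = 1×100 + 1×50 + 1×10 + 2×1
Total coins = 1 + 1 + 1 + 2 = 5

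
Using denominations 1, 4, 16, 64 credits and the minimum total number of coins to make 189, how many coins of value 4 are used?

3

189 − 2×64→61 − 3×16→13 − 3×4→1 − 1×1→0
Count of 4: 3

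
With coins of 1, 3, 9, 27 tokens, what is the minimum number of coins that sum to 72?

4

72 = 2×27 + 2×9
Total coins = 2 + 2 = 4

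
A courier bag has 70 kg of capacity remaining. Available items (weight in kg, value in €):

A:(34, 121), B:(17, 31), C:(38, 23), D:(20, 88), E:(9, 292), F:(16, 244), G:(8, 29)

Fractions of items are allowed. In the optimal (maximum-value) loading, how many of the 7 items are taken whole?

Sort by value per unit weight and fill in that order.
Order: E (292/9=32.44) > F (244/16=15.25) > D (88/20=4.40) > G (29/8=3.62) > A (121/34=3.56) > B (31/17=1.82) > C (23/38=0.61)
Fill: take E (9 @ 292) → take F (16 @ 244) → take D (20 @ 88) → take G (8 @ 29) → take 17/34 of A → 60.50; 70/70 used.
4 item(s) taken whole; one partial (take 17/34 of A).

4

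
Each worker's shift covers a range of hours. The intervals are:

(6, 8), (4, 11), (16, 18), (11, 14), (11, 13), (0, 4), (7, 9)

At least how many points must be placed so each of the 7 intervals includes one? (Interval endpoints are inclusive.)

Process intervals by earliest right end; each time one isn't hit yet, stab at its right endpoint.
By right end: [0,4]  [6,8]  [7,9]  [4,11]  [11,13]  [11,14]  [16,18]
[0,4] uncovered → point at 4; [6,8] uncovered → point at 8; [11,13] uncovered → point at 13; [16,18] uncovered → point at 18.
Points: 4, 8, 13, 18 (4 total).

4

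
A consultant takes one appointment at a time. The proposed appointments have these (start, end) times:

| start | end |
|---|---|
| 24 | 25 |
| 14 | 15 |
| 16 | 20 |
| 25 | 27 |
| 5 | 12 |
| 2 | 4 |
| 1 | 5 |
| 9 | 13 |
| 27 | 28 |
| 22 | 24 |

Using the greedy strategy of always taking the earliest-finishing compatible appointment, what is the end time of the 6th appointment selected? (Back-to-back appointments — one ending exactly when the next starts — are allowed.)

By end time: (2,4), (1,5), (5,12), (9,13), (14,15), (16,20), (22,24), (24,25), (25,27), (27,28).
Pick (2,4); next start ≥ 4 → (5,12); next start ≥ 12 → (14,15); next start ≥ 15 → (16,20); next start ≥ 20 → (22,24); next start ≥ 24 → (24,25); next start ≥ 25 → (25,27); next start ≥ 27 → (27,28).
Selected: (2,4) (5,12) (14,15) (16,20) (22,24) (24,25) (25,27) (27,28)

25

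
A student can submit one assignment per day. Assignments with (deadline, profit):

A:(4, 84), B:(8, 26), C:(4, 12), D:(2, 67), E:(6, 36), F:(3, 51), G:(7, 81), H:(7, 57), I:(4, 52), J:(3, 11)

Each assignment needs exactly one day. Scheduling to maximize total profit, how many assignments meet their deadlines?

8

Profit order: A=84 G=81 D=67 H=57 I=52 F=51 E=36 B=26 C=12 J=11
Assign: A→slot 4, G→slot 7, D→slot 2, H→slot 6, I→slot 3, F→slot 1, E→slot 5, B→slot 8, C skipped, J skipped.
Slots: [1:F] [2:D] [3:I] [4:A] [5:E] [6:H] [7:G] [8:B]
8 of 10 scheduled.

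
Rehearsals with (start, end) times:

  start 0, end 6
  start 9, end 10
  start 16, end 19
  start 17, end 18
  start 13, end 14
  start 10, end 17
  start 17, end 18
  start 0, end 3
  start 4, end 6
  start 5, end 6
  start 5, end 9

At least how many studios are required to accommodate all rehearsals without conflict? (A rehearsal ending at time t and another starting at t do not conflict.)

The answer is the maximum number of intervals overlapping at any instant.
Events (time:±→running): 0:+→1 0:+→2 3:-→1 4:+→2 5:+→3 5:+→4 … peak 4.

4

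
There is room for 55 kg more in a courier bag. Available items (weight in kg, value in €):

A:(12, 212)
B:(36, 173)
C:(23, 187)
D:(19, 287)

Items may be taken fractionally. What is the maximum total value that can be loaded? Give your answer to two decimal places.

690.81

Sort by value per unit weight and fill in that order.
Order: A (212/12=17.67) > D (287/19=15.11) > C (187/23=8.13) > B (173/36=4.81)
Fill: take A (12 @ 212) → take D (19 @ 287) → take C (23 @ 187) → take 1/36 of B → 4.81; 55/55 used.
Total value = 690.81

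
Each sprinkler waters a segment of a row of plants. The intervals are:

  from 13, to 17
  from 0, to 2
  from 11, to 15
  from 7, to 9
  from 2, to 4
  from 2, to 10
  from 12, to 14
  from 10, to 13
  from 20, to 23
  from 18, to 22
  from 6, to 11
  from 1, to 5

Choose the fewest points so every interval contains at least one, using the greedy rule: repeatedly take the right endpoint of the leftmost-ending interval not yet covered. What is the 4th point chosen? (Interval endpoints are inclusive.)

22

By right end: [0,2]  [2,4]  [1,5]  [7,9]  [2,10]  [6,11]  [10,13]  [12,14]  [11,15]  [13,17]  [18,22]  [20,23]
[0,2] uncovered → point at 2; [7,9] uncovered → point at 9; [10,13] uncovered → point at 13; [18,22] uncovered → point at 22.
Points: 2, 9, 13, 22 (4 total).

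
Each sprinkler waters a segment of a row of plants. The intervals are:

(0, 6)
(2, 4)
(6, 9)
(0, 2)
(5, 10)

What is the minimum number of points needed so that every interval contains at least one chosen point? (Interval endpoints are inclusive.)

By right end: [0,2]  [2,4]  [0,6]  [6,9]  [5,10]
[0,2] uncovered → point at 2; [6,9] uncovered → point at 9.
Points: 2, 9 (2 total).

2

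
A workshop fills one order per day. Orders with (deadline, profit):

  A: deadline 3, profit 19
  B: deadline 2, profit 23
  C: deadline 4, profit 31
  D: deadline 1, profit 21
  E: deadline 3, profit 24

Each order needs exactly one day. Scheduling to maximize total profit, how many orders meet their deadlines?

Take jobs in profit order; each goes to the latest open slot no later than its deadline.
Profit order: C=31 E=24 B=23 D=21 A=19
Assign: C→slot 4, E→slot 3, B→slot 2, D→slot 1, A skipped.
Slots: [1:D] [2:B] [3:E] [4:C]
4 of 5 scheduled.

4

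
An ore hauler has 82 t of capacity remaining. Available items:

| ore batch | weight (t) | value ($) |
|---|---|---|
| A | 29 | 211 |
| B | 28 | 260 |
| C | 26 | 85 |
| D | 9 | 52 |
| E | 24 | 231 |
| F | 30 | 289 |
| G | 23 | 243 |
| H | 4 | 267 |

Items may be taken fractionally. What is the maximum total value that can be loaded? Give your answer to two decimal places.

Greedy by value/weight ratio, highest first.
Order: H (267/4=66.75) > G (243/23=10.57) > F (289/30=9.63) > E (231/24=9.62) > B (260/28=9.29) > A (211/29=7.28) > D (52/9=5.78) > C (85/26=3.27)
Fill: take H (4 @ 267) → take G (23 @ 243) → take F (30 @ 289) → take E (24 @ 231) → take 1/28 of B → 9.29; 82/82 used.
Total value = 1039.29

1039.29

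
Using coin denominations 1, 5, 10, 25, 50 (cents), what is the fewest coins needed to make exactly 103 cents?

5

103 − 2×50→3 − 3×1→0
Total coins = 2 + 3 = 5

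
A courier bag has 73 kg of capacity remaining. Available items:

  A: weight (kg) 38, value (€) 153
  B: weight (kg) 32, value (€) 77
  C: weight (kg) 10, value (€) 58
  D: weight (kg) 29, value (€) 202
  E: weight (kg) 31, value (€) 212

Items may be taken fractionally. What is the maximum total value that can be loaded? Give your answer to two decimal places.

Ratios (sorted): D 6.97, E 6.84, C 5.80, A 4.03, B 2.41
take D (29 @ 202); take E (31 @ 212); take C (10 @ 58); take 3/38 of A → 12.08. Capacity used 73/73.
Total value = 484.08

484.08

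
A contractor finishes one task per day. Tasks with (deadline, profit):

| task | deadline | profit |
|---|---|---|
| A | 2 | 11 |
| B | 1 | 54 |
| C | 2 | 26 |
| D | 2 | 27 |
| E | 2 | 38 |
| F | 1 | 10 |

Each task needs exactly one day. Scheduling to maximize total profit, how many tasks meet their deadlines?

By profit: B(d1,54), E(d2,38), D(d2,27), C(d2,26), A(d2,11), F(d1,10)
B→slot 1; E→slot 2; D skipped; C skipped; A skipped; F skipped.
2 of 6 scheduled.

2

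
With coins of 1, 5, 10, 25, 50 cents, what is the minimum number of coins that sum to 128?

128 = 2×50 + 1×25 + 3×1
Total coins = 2 + 1 + 3 = 6

6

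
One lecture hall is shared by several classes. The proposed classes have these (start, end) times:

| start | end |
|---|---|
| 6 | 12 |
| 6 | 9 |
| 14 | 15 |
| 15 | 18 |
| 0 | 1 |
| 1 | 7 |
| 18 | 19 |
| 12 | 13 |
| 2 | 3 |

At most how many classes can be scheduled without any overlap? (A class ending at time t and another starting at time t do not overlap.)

7

Sort by end time and greedily take each interval whose start is ≥ the last chosen end.
Sorted by end: (0,1)  (2,3)  (1,7)  (6,9)  (6,12)  (12,13)  (14,15)  (15,18)  (18,19)
take (0,1); take (2,3); skip (1,7); take (6,9); take (12,13); take (14,15); take (15,18); take (18,19).
Selected 7 classes.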